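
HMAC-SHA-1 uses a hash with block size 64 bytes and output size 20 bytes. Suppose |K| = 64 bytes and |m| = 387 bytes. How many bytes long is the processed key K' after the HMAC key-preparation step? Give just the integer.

Key is 64 ≤ 64 bytes, zero-padded: |K'| = 64.

64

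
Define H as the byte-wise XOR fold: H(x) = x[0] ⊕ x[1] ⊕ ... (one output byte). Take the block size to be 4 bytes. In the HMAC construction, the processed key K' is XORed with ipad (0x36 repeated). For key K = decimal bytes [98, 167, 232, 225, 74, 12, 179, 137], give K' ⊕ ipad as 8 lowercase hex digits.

Key decimal bytes [98, 167, 232, 225, 74, 12, 179, 137] = 62 a7 e8 e1 4a 0c b3 89 is 8 bytes > B = 4, so hash it first: H(key) = b0, then zero-pad to 4 bytes: K' = b0 00 00 00.
XOR each byte with 0x36: b0⊕36=86, 00⊕36=36, 00⊕36=36, 00⊕36=36.

86363636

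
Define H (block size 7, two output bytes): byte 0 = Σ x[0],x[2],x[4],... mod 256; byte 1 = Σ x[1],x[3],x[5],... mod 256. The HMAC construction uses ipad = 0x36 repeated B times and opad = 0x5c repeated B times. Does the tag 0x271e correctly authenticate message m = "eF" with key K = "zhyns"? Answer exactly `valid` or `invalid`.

Key "zhyns" = 7a 68 79 6e 73 is 5 bytes ≤ B = 7; zero-pad to 7 bytes: K' = 7a 68 79 6e 73 00 00.
K' ⊕ ipad = 4c 5e 4f 58 45 36 36; K' ⊕ opad = 26 34 25 32 2f 5c 5c.
Inner hash: even-index sum = 348 mod 256 = 92; odd-index sum = 337 mod 256 = 81 → 5c 51.
Outer hash (recomputed tag): even-index sum = 295 mod 256 = 39; odd-index sum = 286 mod 256 = 30 → 27 1e.
Recomputed tag = 271e; claimed = 271e → match.

valid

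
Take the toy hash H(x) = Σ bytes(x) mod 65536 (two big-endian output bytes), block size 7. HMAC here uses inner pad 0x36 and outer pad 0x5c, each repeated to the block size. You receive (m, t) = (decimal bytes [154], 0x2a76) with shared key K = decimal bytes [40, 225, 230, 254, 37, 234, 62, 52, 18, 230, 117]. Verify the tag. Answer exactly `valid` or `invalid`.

Key decimal bytes [40, 225, 230, 254, 37, 234, 62, 52, 18, 230, 117] = 28 e1 e6 fe 25 ea 3e 34 12 e6 75 is 11 bytes > B = 7, so hash it first: H(key) = 05 db, then zero-pad to 7 bytes: K' = 05 db 00 00 00 00 00.
K' ⊕ ipad = 33 ed 36 36 36 36 36; K' ⊕ opad = 59 87 5c 5c 5c 5c 5c.
Inner hash: sum = 51+237+54+54+54+54+54+154 = 712 → 02 c8.
Outer hash (recomputed tag): sum = 89+135+92+92+92+92+92+2+200 = 886 → 03 76.
Recomputed tag = 0376; claimed = 2a76 → mismatch.

invalid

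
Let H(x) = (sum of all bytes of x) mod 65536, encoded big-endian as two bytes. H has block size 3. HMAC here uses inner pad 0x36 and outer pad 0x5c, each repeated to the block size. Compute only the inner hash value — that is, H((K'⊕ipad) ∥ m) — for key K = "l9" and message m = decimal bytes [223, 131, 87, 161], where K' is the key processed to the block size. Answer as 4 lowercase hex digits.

Key "l9" = 6c 39 is 2 bytes ≤ B = 3; zero-pad to 3 bytes: K' = 6c 39 00.
K' ⊕ ipad = 5a 0f 36.
Inner input = 5a 0f 36 ∥ df 83 57 a1.
Inner hash: sum = 90+15+54+223+131+87+161 = 761 → 02 f9.

02f9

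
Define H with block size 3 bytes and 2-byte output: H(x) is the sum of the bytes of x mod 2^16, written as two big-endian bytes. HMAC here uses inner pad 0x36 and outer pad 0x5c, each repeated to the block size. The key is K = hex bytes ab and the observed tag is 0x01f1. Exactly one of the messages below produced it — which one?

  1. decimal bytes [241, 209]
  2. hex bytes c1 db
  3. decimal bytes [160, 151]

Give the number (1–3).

3

Key hex bytes ab is 1 byte ≤ B = 3; zero-pad to 3 bytes: K' = ab 00 00.
K' ⊕ ipad = 9d 36 36; K' ⊕ opad = f7 5c 5c.
m1: inner = H(9d 36 36 f1 d1) = 02 cb; tag = H(f7 5c 5c 02 cb) = 027c
m2: inner = H(9d 36 36 c1 db) = 02 a5; tag = H(f7 5c 5c 02 a5) = 0256
m3: inner = H(9d 36 36 a0 97) = 02 40; tag = H(f7 5c 5c 02 40) = 01f1 ← matches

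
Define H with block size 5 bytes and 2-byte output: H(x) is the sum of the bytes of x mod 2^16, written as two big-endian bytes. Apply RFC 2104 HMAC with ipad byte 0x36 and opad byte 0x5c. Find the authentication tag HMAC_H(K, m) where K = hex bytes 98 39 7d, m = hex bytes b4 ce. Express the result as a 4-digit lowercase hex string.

02fa

Key hex bytes 98 39 7d is 3 bytes ≤ B = 5; zero-pad to 5 bytes: K' = 98 39 7d 00 00.
K' ⊕ ipad = ae 0f 4b 36 36.  K' ⊕ opad = c4 65 21 5c 5c.
Inner input = (K'⊕ipad) ∥ m = ae 0f 4b 36 36 ∥ b4 ce.
Inner hash: sum = 174+15+75+54+54+180+206 = 758 → 02 f6.
Outer input = (K'⊕opad) ∥ inner = c4 65 21 5c 5c ∥ 02 f6.
Outer hash (tag): sum = 196+101+33+92+92+2+246 = 762 → 02 fa.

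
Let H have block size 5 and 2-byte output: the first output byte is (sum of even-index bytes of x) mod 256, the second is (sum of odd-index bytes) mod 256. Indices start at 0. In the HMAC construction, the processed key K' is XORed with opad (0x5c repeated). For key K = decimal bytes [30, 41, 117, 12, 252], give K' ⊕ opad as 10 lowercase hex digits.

Key decimal bytes [30, 41, 117, 12, 252] = 1e 29 75 0c fc is exactly B = 5 bytes: K' = 1e 29 75 0c fc.
XOR each byte with 0x5c: 1e⊕5c=42, 29⊕5c=75, 75⊕5c=29, 0c⊕5c=50, fc⊕5c=a0.

42752950a0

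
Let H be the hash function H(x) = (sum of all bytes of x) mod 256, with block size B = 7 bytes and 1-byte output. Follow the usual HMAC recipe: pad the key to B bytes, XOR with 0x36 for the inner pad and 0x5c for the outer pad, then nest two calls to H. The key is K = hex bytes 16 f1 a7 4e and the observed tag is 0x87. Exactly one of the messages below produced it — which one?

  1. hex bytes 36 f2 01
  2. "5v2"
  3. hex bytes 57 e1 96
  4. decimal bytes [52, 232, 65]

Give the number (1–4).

2

Key hex bytes 16 f1 a7 4e is 4 bytes ≤ B = 7; zero-pad to 7 bytes: K' = 16 f1 a7 4e 00 00 00.
K' ⊕ ipad = 20 c7 91 78 36 36 36; K' ⊕ opad = 4a ad fb 12 5c 5c 5c.
m1: inner = H(20 c7 91 78 36 36 36 36 f2 01) = bb; tag = H(4a ad fb 12 5c 5c 5c bb) = d3
m2: inner = H(20 c7 91 78 36 36 36 35 76 32) = 6f; tag = H(4a ad fb 12 5c 5c 5c 6f) = 87 ← matches
m3: inner = H(20 c7 91 78 36 36 36 57 e1 96) = 60; tag = H(4a ad fb 12 5c 5c 5c 60) = 78
m4: inner = H(20 c7 91 78 36 36 36 34 e8 41) = ef; tag = H(4a ad fb 12 5c 5c 5c ef) = 07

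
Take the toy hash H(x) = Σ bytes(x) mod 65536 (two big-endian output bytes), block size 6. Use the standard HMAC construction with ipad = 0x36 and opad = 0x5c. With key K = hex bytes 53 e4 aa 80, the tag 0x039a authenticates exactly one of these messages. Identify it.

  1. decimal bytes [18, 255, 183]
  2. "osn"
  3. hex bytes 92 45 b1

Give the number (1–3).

Key hex bytes 53 e4 aa 80 is 4 bytes ≤ B = 6; zero-pad to 6 bytes: K' = 53 e4 aa 80 00 00.
K' ⊕ ipad = 65 d2 9c b6 36 36; K' ⊕ opad = 0f b8 f6 dc 5c 5c.
m1: inner = H(65 d2 9c b6 36 36 12 ff b7) = 04 bd; tag = H(0f b8 f6 dc 5c 5c 04 bd) = 0412
m2: inner = H(65 d2 9c b6 36 36 6f 73 6e) = 04 45; tag = H(0f b8 f6 dc 5c 5c 04 45) = 039a ← matches
m3: inner = H(65 d2 9c b6 36 36 92 45 b1) = 04 7d; tag = H(0f b8 f6 dc 5c 5c 04 7d) = 03d2

2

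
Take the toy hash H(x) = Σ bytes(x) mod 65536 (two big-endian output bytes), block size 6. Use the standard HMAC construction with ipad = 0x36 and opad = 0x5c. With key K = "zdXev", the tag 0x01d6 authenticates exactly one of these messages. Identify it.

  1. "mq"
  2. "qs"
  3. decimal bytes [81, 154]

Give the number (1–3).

1

Key "zdXev" = 7a 64 58 65 76 is 5 bytes ≤ B = 6; zero-pad to 6 bytes: K' = 7a 64 58 65 76 00.
K' ⊕ ipad = 4c 52 6e 53 40 36; K' ⊕ opad = 26 38 04 39 2a 5c.
m1: inner = H(4c 52 6e 53 40 36 6d 71) = 02 b3; tag = H(26 38 04 39 2a 5c 02 b3) = 01d6 ← matches
m2: inner = H(4c 52 6e 53 40 36 71 73) = 02 b9; tag = H(26 38 04 39 2a 5c 02 b9) = 01dc
m3: inner = H(4c 52 6e 53 40 36 51 9a) = 02 c0; tag = H(26 38 04 39 2a 5c 02 c0) = 01e3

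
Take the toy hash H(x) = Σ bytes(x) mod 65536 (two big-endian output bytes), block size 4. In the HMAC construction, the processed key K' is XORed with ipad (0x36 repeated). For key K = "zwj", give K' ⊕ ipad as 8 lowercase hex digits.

Key "zwj" = 7a 77 6a is 3 bytes ≤ B = 4; zero-pad to 4 bytes: K' = 7a 77 6a 00.
XOR each byte with 0x36: 7a⊕36=4c, 77⊕36=41, 6a⊕36=5c, 00⊕36=36.

4c415c36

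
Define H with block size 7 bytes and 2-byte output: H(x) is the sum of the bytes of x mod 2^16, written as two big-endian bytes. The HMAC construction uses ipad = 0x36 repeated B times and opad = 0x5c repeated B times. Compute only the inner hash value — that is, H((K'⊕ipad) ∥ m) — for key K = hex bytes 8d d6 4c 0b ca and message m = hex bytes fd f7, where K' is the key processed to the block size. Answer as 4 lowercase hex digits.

05ae

Key hex bytes 8d d6 4c 0b ca is 5 bytes ≤ B = 7; zero-pad to 7 bytes: K' = 8d d6 4c 0b ca 00 00.
K' ⊕ ipad = bb e0 7a 3d fc 36 36.
Inner input = bb e0 7a 3d fc 36 36 ∥ fd f7.
Inner hash: sum = 187+224+122+61+252+54+54+253+247 = 1454 → 05 ae.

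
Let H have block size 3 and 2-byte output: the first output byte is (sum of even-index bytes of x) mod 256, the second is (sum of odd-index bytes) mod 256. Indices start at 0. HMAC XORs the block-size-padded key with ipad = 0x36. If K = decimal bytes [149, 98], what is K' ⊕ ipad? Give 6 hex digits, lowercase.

a35436

Key decimal bytes [149, 98] = 95 62 is 2 bytes ≤ B = 3; zero-pad to 3 bytes: K' = 95 62 00.
XOR each byte with 0x36: 95⊕36=a3, 62⊕36=54, 00⊕36=36.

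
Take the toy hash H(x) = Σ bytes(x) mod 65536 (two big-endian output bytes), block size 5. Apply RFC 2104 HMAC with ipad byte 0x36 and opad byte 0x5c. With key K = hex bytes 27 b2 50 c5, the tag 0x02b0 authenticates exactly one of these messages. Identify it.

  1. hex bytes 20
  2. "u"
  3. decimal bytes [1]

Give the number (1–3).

1

Key hex bytes 27 b2 50 c5 is 4 bytes ≤ B = 5; zero-pad to 5 bytes: K' = 27 b2 50 c5 00.
K' ⊕ ipad = 11 84 66 f3 36; K' ⊕ opad = 7b ee 0c 99 5c.
m1: inner = H(11 84 66 f3 36 20) = 02 44; tag = H(7b ee 0c 99 5c 02 44) = 02b0 ← matches
m2: inner = H(11 84 66 f3 36 75) = 02 99; tag = H(7b ee 0c 99 5c 02 99) = 0305
m3: inner = H(11 84 66 f3 36 01) = 02 25; tag = H(7b ee 0c 99 5c 02 25) = 0291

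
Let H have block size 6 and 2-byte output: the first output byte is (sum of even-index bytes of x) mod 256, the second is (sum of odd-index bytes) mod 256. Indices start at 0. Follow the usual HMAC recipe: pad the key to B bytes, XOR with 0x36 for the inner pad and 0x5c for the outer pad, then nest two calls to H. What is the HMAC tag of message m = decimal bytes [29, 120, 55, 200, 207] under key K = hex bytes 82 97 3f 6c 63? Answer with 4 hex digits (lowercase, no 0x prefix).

Key hex bytes 82 97 3f 6c 63 is 5 bytes ≤ B = 6; zero-pad to 6 bytes: K' = 82 97 3f 6c 63 00.
K' ⊕ ipad = b4 a1 09 5a 55 36.  K' ⊕ opad = de cb 63 30 3f 5c.
Inner input = (K'⊕ipad) ∥ m = b4 a1 09 5a 55 36 ∥ 1d 78 37 c8 cf.
Inner hash: even-index sum = 565 mod 256 = 53; odd-index sum = 625 mod 256 = 113 → 35 71.
Outer input = (K'⊕opad) ∥ inner = de cb 63 30 3f 5c ∥ 35 71.
Outer hash (tag): even-index sum = 437 mod 256 = 181; odd-index sum = 456 mod 256 = 200 → b5 c8.

b5c8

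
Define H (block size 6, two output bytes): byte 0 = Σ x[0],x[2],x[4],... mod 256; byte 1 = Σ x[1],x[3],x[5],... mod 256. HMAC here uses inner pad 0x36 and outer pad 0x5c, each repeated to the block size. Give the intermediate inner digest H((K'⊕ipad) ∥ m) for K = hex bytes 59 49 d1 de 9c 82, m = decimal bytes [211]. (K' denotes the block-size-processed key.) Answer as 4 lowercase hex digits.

Key hex bytes 59 49 d1 de 9c 82 is exactly B = 6 bytes: K' = 59 49 d1 de 9c 82.
K' ⊕ ipad = 6f 7f e7 e8 aa b4.
Inner input = 6f 7f e7 e8 aa b4 ∥ d3.
Inner hash: even-index sum = 723 mod 256 = 211; odd-index sum = 539 mod 256 = 27 → d3 1b.

d31b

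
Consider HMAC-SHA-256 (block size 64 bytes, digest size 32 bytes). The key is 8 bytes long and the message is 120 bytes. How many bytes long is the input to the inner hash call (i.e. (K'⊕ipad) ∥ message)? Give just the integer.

Key is 8 ≤ 64 bytes, zero-padded: |K'| = 64.
Inner input = (K'⊕ipad) ∥ m → 64 + 120 = 184 bytes.

184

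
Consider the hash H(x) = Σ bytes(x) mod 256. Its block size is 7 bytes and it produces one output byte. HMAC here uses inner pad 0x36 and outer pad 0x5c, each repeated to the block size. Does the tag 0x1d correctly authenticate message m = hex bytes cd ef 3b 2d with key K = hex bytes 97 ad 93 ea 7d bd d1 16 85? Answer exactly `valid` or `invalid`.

invalid

Key hex bytes 97 ad 93 ea 7d bd d1 16 85 is 9 bytes > B = 7, so hash it first: H(key) = 67, then zero-pad to 7 bytes: K' = 67 00 00 00 00 00 00.
K' ⊕ ipad = 51 36 36 36 36 36 36; K' ⊕ opad = 3b 5c 5c 5c 5c 5c 5c.
Inner hash: sum = 81+54+54+54+54+54+54+205+239+59+45 = 953; mod 256 = 185 → b9.
Outer hash (recomputed tag): sum = 59+92+92+92+92+92+92+185 = 796; mod 256 = 28 → 1c.
Recomputed tag = 1c; claimed = 1d → mismatch.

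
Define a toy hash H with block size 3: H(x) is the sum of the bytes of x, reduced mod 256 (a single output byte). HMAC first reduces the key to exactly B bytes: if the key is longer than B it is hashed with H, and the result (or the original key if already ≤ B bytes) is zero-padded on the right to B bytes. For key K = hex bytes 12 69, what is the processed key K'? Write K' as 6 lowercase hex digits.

126900

Key hex bytes 12 69 is 2 bytes ≤ B = 3; zero-pad to 3 bytes: K' = 12 69 00.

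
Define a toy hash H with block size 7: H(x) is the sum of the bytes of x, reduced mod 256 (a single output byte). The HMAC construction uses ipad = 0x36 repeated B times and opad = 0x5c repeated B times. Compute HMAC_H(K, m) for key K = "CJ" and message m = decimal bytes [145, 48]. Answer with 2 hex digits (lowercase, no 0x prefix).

c1

Key "CJ" = 43 4a is 2 bytes ≤ B = 7; zero-pad to 7 bytes: K' = 43 4a 00 00 00 00 00.
K' ⊕ ipad = 75 7c 36 36 36 36 36.  K' ⊕ opad = 1f 16 5c 5c 5c 5c 5c.
Inner input = (K'⊕ipad) ∥ m = 75 7c 36 36 36 36 36 ∥ 91 30.
Inner hash: sum = 117+124+54+54+54+54+54+145+48 = 704; mod 256 = 192 → c0.
Outer input = (K'⊕opad) ∥ inner = 1f 16 5c 5c 5c 5c 5c ∥ c0.
Outer hash (tag): sum = 31+22+92+92+92+92+92+192 = 705; mod 256 = 193 → c1.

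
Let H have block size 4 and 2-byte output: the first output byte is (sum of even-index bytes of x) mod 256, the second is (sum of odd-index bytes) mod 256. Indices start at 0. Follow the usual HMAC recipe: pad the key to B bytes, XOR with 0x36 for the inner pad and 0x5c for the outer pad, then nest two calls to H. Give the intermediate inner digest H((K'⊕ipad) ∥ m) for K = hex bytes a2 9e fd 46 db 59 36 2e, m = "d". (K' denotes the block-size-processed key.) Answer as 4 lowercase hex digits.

2093

Key hex bytes a2 9e fd 46 db 59 36 2e is 8 bytes > B = 4, so hash it first: H(key) = b0 6b, then zero-pad to 4 bytes: K' = b0 6b 00 00.
K' ⊕ ipad = 86 5d 36 36.
Inner input = 86 5d 36 36 ∥ 64.
Inner hash: even-index sum = 288 mod 256 = 32; odd-index sum = 147 mod 256 = 147 → 20 93.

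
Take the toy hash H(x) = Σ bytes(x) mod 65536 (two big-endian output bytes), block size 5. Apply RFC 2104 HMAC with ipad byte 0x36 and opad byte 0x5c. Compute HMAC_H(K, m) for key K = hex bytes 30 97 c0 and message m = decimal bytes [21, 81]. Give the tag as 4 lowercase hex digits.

02fc

Key hex bytes 30 97 c0 is 3 bytes ≤ B = 5; zero-pad to 5 bytes: K' = 30 97 c0 00 00.
K' ⊕ ipad = 06 a1 f6 36 36.  K' ⊕ opad = 6c cb 9c 5c 5c.
Inner input = (K'⊕ipad) ∥ m = 06 a1 f6 36 36 ∥ 15 51.
Inner hash: sum = 6+161+246+54+54+21+81 = 623 → 02 6f.
Outer input = (K'⊕opad) ∥ inner = 6c cb 9c 5c 5c ∥ 02 6f.
Outer hash (tag): sum = 108+203+156+92+92+2+111 = 764 → 02 fc.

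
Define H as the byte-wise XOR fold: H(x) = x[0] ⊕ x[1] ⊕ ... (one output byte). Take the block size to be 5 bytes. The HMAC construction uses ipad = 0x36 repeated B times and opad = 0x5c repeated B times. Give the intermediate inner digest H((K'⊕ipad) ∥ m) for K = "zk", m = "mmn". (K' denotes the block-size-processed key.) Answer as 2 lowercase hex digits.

Key "zk" = 7a 6b is 2 bytes ≤ B = 5; zero-pad to 5 bytes: K' = 7a 6b 00 00 00.
K' ⊕ ipad = 4c 5d 36 36 36.
Inner input = 4c 5d 36 36 36 ∥ 6d 6d 6e.
Inner hash: XOR 4c⊕5d⊕36⊕36⊕36⊕6d⊕6d⊕6e = 49.

49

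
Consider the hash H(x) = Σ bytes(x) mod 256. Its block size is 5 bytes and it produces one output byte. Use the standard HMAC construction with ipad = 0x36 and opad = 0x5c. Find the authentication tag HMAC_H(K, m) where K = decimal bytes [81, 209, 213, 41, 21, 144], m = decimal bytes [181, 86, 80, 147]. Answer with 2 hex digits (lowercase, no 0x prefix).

Key decimal bytes [81, 209, 213, 41, 21, 144] = 51 d1 d5 29 15 90 is 6 bytes > B = 5, so hash it first: H(key) = c5, then zero-pad to 5 bytes: K' = c5 00 00 00 00.
K' ⊕ ipad = f3 36 36 36 36.  K' ⊕ opad = 99 5c 5c 5c 5c.
Inner input = (K'⊕ipad) ∥ m = f3 36 36 36 36 ∥ b5 56 50 93.
Inner hash: sum = 243+54+54+54+54+181+86+80+147 = 953; mod 256 = 185 → b9.
Outer input = (K'⊕opad) ∥ inner = 99 5c 5c 5c 5c ∥ b9.
Outer hash (tag): sum = 153+92+92+92+92+185 = 706; mod 256 = 194 → c2.

c2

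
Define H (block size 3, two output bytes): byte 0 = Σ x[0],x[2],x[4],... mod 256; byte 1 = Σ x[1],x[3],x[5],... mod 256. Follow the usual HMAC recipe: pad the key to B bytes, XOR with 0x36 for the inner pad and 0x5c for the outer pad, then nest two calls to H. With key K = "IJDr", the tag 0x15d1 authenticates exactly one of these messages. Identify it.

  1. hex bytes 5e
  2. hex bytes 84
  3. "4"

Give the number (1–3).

1

Key "IJDr" = 49 4a 44 72 is 4 bytes > B = 3, so hash it first: H(key) = 8d bc, then zero-pad to 3 bytes: K' = 8d bc 00.
K' ⊕ ipad = bb 8a 36; K' ⊕ opad = d1 e0 5c.
m1: inner = H(bb 8a 36 5e) = f1 e8; tag = H(d1 e0 5c f1 e8) = 15d1 ← matches
m2: inner = H(bb 8a 36 84) = f1 0e; tag = H(d1 e0 5c f1 0e) = 3bd1
m3: inner = H(bb 8a 36 34) = f1 be; tag = H(d1 e0 5c f1 be) = ebd1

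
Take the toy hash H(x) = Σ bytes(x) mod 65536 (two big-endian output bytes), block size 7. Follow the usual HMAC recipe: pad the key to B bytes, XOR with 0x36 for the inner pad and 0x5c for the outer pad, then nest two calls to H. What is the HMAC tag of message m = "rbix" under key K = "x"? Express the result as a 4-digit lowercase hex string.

0296

Key "x" = 78 is 1 byte ≤ B = 7; zero-pad to 7 bytes: K' = 78 00 00 00 00 00 00.
K' ⊕ ipad = 4e 36 36 36 36 36 36.  K' ⊕ opad = 24 5c 5c 5c 5c 5c 5c.
Inner input = (K'⊕ipad) ∥ m = 4e 36 36 36 36 36 36 ∥ 72 62 69 78.
Inner hash: sum = 78+54+54+54+54+54+54+114+98+105+120 = 839 → 03 47.
Outer input = (K'⊕opad) ∥ inner = 24 5c 5c 5c 5c 5c 5c ∥ 03 47.
Outer hash (tag): sum = 36+92+92+92+92+92+92+3+71 = 662 → 02 96.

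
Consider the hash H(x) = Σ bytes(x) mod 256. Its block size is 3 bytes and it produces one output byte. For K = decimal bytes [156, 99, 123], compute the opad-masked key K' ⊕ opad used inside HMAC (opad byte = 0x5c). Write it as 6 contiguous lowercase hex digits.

Key decimal bytes [156, 99, 123] = 9c 63 7b is exactly B = 3 bytes: K' = 9c 63 7b.
XOR each byte with 0x5c: 9c⊕5c=c0, 63⊕5c=3f, 7b⊕5c=27.

c03f27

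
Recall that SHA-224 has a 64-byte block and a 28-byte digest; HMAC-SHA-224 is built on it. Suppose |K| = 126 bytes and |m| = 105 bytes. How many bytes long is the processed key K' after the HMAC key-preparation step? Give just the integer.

Key is 126 > 64 bytes, so it is hashed to 28 bytes then zero-padded to 64: |K'| = 64.

64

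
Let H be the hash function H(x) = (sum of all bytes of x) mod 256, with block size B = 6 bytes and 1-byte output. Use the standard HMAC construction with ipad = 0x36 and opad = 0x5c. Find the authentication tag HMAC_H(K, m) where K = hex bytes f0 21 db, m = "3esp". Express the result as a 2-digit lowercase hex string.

Key hex bytes f0 21 db is 3 bytes ≤ B = 6; zero-pad to 6 bytes: K' = f0 21 db 00 00 00.
K' ⊕ ipad = c6 17 ed 36 36 36.  K' ⊕ opad = ac 7d 87 5c 5c 5c.
Inner input = (K'⊕ipad) ∥ m = c6 17 ed 36 36 36 ∥ 33 65 73 70.
Inner hash: sum = 198+23+237+54+54+54+51+101+115+112 = 999; mod 256 = 231 → e7.
Outer input = (K'⊕opad) ∥ inner = ac 7d 87 5c 5c 5c ∥ e7.
Outer hash (tag): sum = 172+125+135+92+92+92+231 = 939; mod 256 = 171 → ab.

ab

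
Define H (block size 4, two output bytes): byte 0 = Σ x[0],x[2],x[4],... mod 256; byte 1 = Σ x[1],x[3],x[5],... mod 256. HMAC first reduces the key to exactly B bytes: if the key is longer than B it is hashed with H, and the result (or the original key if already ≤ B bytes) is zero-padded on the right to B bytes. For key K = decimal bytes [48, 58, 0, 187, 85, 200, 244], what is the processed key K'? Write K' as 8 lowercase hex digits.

79bd0000

|K| = 7 > B = 4, so first hash the key.
H(K): even-index sum = 377 mod 256 = 121; odd-index sum = 445 mod 256 = 189 → 79 bd.
Zero-pad H(K) = 79 bd to 4 bytes: K' = 79 bd 00 00.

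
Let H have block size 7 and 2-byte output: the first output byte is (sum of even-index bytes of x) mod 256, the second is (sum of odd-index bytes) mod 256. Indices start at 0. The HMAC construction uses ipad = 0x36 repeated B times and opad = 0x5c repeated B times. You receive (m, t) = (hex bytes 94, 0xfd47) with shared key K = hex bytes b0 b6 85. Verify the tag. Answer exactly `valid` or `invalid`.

Key hex bytes b0 b6 85 is 3 bytes ≤ B = 7; zero-pad to 7 bytes: K' = b0 b6 85 00 00 00 00.
K' ⊕ ipad = 86 80 b3 36 36 36 36; K' ⊕ opad = ec ea d9 5c 5c 5c 5c.
Inner hash: even-index sum = 421 mod 256 = 165; odd-index sum = 384 mod 256 = 128 → a5 80.
Outer hash (recomputed tag): even-index sum = 765 mod 256 = 253; odd-index sum = 583 mod 256 = 71 → fd 47.
Recomputed tag = fd47; claimed = fd47 → match.

valid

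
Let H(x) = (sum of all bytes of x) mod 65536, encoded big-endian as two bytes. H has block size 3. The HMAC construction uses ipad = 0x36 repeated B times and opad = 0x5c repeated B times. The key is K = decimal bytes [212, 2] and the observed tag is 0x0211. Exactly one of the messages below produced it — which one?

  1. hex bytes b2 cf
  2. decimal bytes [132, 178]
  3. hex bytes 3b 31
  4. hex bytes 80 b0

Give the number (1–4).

Key decimal bytes [212, 2] = d4 02 is 2 bytes ≤ B = 3; zero-pad to 3 bytes: K' = d4 02 00.
K' ⊕ ipad = e2 34 36; K' ⊕ opad = 88 5e 5c.
m1: inner = H(e2 34 36 b2 cf) = 02 cd; tag = H(88 5e 5c 02 cd) = 0211 ← matches
m2: inner = H(e2 34 36 84 b2) = 02 82; tag = H(88 5e 5c 02 82) = 01c6
m3: inner = H(e2 34 36 3b 31) = 01 b8; tag = H(88 5e 5c 01 b8) = 01fb
m4: inner = H(e2 34 36 80 b0) = 02 7c; tag = H(88 5e 5c 02 7c) = 01c0

1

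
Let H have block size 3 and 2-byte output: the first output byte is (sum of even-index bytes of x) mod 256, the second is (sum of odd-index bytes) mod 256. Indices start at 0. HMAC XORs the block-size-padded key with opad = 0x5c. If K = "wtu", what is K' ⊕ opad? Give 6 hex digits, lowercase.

Key "wtu" = 77 74 75 is exactly B = 3 bytes: K' = 77 74 75.
XOR each byte with 0x5c: 77⊕5c=2b, 74⊕5c=28, 75⊕5c=29.

2b2829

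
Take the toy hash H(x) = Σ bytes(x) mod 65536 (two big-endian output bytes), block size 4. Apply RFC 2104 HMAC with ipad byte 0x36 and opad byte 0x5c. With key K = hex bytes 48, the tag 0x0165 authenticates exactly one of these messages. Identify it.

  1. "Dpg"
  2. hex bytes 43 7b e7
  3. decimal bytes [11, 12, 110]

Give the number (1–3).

Key hex bytes 48 is 1 byte ≤ B = 4; zero-pad to 4 bytes: K' = 48 00 00 00.
K' ⊕ ipad = 7e 36 36 36; K' ⊕ opad = 14 5c 5c 5c.
m1: inner = H(7e 36 36 36 44 70 67) = 02 3b; tag = H(14 5c 5c 5c 02 3b) = 0165 ← matches
m2: inner = H(7e 36 36 36 43 7b e7) = 02 c5; tag = H(14 5c 5c 5c 02 c5) = 01ef
m3: inner = H(7e 36 36 36 0b 0c 6e) = 01 a5; tag = H(14 5c 5c 5c 01 a5) = 01ce

1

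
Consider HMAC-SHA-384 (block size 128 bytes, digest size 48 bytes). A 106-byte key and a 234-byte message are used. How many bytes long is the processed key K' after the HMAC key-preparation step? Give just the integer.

Key is 106 ≤ 128 bytes, zero-padded: |K'| = 128.

128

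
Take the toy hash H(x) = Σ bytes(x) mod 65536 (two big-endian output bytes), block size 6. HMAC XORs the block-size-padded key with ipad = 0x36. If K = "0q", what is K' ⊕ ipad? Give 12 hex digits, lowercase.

Key "0q" = 30 71 is 2 bytes ≤ B = 6; zero-pad to 6 bytes: K' = 30 71 00 00 00 00.
XOR each byte with 0x36: 30⊕36=06, 71⊕36=47, 00⊕36=36, 00⊕36=36, 00⊕36=36, 00⊕36=36.

064736363636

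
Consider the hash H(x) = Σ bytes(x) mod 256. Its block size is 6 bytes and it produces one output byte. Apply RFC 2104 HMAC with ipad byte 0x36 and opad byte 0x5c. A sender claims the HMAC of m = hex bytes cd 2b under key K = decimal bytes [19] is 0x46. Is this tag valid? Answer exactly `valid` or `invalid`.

valid

Key decimal bytes [19] = 13 is 1 byte ≤ B = 6; zero-pad to 6 bytes: K' = 13 00 00 00 00 00.
K' ⊕ ipad = 25 36 36 36 36 36; K' ⊕ opad = 4f 5c 5c 5c 5c 5c.
Inner hash: sum = 37+54+54+54+54+54+205+43 = 555; mod 256 = 43 → 2b.
Outer hash (recomputed tag): sum = 79+92+92+92+92+92+43 = 582; mod 256 = 70 → 46.
Recomputed tag = 46; claimed = 46 → match.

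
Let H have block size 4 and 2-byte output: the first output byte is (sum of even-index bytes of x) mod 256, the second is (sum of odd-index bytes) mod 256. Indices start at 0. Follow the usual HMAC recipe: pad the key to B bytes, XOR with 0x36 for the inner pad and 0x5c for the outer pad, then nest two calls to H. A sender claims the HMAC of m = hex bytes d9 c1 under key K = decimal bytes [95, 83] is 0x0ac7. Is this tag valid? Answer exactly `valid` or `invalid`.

Key decimal bytes [95, 83] = 5f 53 is 2 bytes ≤ B = 4; zero-pad to 4 bytes: K' = 5f 53 00 00.
K' ⊕ ipad = 69 65 36 36; K' ⊕ opad = 03 0f 5c 5c.
Inner hash: even-index sum = 376 mod 256 = 120; odd-index sum = 348 mod 256 = 92 → 78 5c.
Outer hash (recomputed tag): even-index sum = 215 mod 256 = 215; odd-index sum = 199 mod 256 = 199 → d7 c7.
Recomputed tag = d7c7; claimed = 0ac7 → mismatch.

invalid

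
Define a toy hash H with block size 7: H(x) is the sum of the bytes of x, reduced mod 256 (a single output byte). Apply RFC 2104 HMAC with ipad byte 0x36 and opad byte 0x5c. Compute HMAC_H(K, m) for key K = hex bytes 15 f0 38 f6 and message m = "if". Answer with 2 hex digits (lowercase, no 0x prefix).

Key hex bytes 15 f0 38 f6 is 4 bytes ≤ B = 7; zero-pad to 7 bytes: K' = 15 f0 38 f6 00 00 00.
K' ⊕ ipad = 23 c6 0e c0 36 36 36.  K' ⊕ opad = 49 ac 64 aa 5c 5c 5c.
Inner input = (K'⊕ipad) ∥ m = 23 c6 0e c0 36 36 36 ∥ 69 66.
Inner hash: sum = 35+198+14+192+54+54+54+105+102 = 808; mod 256 = 40 → 28.
Outer input = (K'⊕opad) ∥ inner = 49 ac 64 aa 5c 5c 5c ∥ 28.
Outer hash (tag): sum = 73+172+100+170+92+92+92+40 = 831; mod 256 = 63 → 3f.

3f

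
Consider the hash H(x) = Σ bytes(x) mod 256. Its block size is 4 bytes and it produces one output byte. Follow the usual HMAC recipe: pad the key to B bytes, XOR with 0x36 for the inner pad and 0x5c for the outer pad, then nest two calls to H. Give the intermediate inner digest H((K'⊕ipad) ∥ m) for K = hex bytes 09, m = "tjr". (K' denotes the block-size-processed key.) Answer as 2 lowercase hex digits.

Key hex bytes 09 is 1 byte ≤ B = 4; zero-pad to 4 bytes: K' = 09 00 00 00.
K' ⊕ ipad = 3f 36 36 36.
Inner input = 3f 36 36 36 ∥ 74 6a 72.
Inner hash: sum = 63+54+54+54+116+106+114 = 561; mod 256 = 49 → 31.

31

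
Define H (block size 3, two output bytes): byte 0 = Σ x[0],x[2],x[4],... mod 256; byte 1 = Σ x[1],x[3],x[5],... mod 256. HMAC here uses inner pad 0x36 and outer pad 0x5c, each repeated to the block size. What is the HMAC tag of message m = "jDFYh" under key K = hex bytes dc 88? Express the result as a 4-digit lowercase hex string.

b291

Key hex bytes dc 88 is 2 bytes ≤ B = 3; zero-pad to 3 bytes: K' = dc 88 00.
K' ⊕ ipad = ea be 36.  K' ⊕ opad = 80 d4 5c.
Inner input = (K'⊕ipad) ∥ m = ea be 36 ∥ 6a 44 46 59 68.
Inner hash: even-index sum = 445 mod 256 = 189; odd-index sum = 470 mod 256 = 214 → bd d6.
Outer input = (K'⊕opad) ∥ inner = 80 d4 5c ∥ bd d6.
Outer hash (tag): even-index sum = 434 mod 256 = 178; odd-index sum = 401 mod 256 = 145 → b2 91.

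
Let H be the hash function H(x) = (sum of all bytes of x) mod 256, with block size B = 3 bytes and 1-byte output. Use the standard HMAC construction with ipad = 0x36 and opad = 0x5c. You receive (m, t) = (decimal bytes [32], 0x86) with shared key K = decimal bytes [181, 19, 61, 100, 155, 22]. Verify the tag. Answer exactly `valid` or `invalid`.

invalid

Key decimal bytes [181, 19, 61, 100, 155, 22] = b5 13 3d 64 9b 16 is 6 bytes > B = 3, so hash it first: H(key) = 1a, then zero-pad to 3 bytes: K' = 1a 00 00.
K' ⊕ ipad = 2c 36 36; K' ⊕ opad = 46 5c 5c.
Inner hash: sum = 44+54+54+32 = 184 → b8.
Outer hash (recomputed tag): sum = 70+92+92+184 = 438; mod 256 = 182 → b6.
Recomputed tag = b6; claimed = 86 → mismatch.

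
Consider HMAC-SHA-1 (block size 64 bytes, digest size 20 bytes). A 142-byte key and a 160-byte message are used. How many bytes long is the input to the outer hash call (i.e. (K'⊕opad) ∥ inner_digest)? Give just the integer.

Key is 142 > 64 bytes, so it is hashed to 20 bytes then zero-padded to 64: |K'| = 64.
Outer input = (K'⊕opad) ∥ H(inner) → 64 + 20 = 84 bytes.

84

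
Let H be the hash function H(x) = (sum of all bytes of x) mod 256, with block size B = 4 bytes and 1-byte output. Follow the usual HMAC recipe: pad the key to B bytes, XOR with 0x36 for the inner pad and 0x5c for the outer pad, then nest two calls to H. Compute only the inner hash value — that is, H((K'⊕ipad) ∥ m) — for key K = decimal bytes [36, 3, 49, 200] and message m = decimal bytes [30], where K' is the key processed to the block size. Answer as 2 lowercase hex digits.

Key decimal bytes [36, 3, 49, 200] = 24 03 31 c8 is exactly B = 4 bytes: K' = 24 03 31 c8.
K' ⊕ ipad = 12 35 07 fe.
Inner input = 12 35 07 fe ∥ 1e.
Inner hash: sum = 18+53+7+254+30 = 362; mod 256 = 106 → 6a.

6a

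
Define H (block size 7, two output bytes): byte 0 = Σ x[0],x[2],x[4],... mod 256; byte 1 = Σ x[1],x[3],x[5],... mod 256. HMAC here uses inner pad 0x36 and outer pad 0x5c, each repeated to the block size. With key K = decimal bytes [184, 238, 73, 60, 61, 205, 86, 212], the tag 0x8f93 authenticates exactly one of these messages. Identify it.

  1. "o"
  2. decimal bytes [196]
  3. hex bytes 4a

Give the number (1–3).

3

Key decimal bytes [184, 238, 73, 60, 61, 205, 86, 212] = b8 ee 49 3c 3d cd 56 d4 is 8 bytes > B = 7, so hash it first: H(key) = 94 cb, then zero-pad to 7 bytes: K' = 94 cb 00 00 00 00 00.
K' ⊕ ipad = a2 fd 36 36 36 36 36; K' ⊕ opad = c8 97 5c 5c 5c 5c 5c.
m1: inner = H(a2 fd 36 36 36 36 36 6f) = 44 d8; tag = H(c8 97 5c 5c 5c 5c 5c 44 d8) = b493
m2: inner = H(a2 fd 36 36 36 36 36 c4) = 44 2d; tag = H(c8 97 5c 5c 5c 5c 5c 44 2d) = 0993
m3: inner = H(a2 fd 36 36 36 36 36 4a) = 44 b3; tag = H(c8 97 5c 5c 5c 5c 5c 44 b3) = 8f93 ← matches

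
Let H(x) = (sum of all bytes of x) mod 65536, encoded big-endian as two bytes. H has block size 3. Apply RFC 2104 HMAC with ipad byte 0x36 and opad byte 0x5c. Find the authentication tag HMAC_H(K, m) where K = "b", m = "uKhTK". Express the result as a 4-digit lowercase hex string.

Key "b" = 62 is 1 byte ≤ B = 3; zero-pad to 3 bytes: K' = 62 00 00.
K' ⊕ ipad = 54 36 36.  K' ⊕ opad = 3e 5c 5c.
Inner input = (K'⊕ipad) ∥ m = 54 36 36 ∥ 75 4b 68 54 4b.
Inner hash: sum = 84+54+54+117+75+104+84+75 = 647 → 02 87.
Outer input = (K'⊕opad) ∥ inner = 3e 5c 5c ∥ 02 87.
Outer hash (tag): sum = 62+92+92+2+135 = 383 → 01 7f.

017f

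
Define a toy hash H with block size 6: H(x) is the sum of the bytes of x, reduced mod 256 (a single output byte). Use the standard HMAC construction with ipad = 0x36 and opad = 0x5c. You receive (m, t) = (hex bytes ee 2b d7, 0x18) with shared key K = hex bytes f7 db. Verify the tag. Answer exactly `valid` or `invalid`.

valid

Key hex bytes f7 db is 2 bytes ≤ B = 6; zero-pad to 6 bytes: K' = f7 db 00 00 00 00.
K' ⊕ ipad = c1 ed 36 36 36 36; K' ⊕ opad = ab 87 5c 5c 5c 5c.
Inner hash: sum = 193+237+54+54+54+54+238+43+215 = 1142; mod 256 = 118 → 76.
Outer hash (recomputed tag): sum = 171+135+92+92+92+92+118 = 792; mod 256 = 24 → 18.
Recomputed tag = 18; claimed = 18 → match.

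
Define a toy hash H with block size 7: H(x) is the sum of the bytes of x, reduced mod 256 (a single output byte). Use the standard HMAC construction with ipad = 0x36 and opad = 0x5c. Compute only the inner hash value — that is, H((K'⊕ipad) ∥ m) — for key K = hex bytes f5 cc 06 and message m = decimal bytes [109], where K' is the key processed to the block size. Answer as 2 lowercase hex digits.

32

Key hex bytes f5 cc 06 is 3 bytes ≤ B = 7; zero-pad to 7 bytes: K' = f5 cc 06 00 00 00 00.
K' ⊕ ipad = c3 fa 30 36 36 36 36.
Inner input = c3 fa 30 36 36 36 36 ∥ 6d.
Inner hash: sum = 195+250+48+54+54+54+54+109 = 818; mod 256 = 50 → 32.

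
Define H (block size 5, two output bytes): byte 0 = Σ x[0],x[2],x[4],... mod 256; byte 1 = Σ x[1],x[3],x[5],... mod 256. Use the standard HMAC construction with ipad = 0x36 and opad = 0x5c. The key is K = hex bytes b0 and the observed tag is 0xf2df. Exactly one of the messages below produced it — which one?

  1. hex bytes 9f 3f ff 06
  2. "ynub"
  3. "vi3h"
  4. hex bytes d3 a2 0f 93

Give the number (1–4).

4

Key hex bytes b0 is 1 byte ≤ B = 5; zero-pad to 5 bytes: K' = b0 00 00 00 00.
K' ⊕ ipad = 86 36 36 36 36; K' ⊕ opad = ec 5c 5c 5c 5c.
m1: inner = H(86 36 36 36 36 9f 3f ff 06) = 37 0a; tag = H(ec 5c 5c 5c 5c 37 0a) = aeef
m2: inner = H(86 36 36 36 36 79 6e 75 62) = c2 5a; tag = H(ec 5c 5c 5c 5c c2 5a) = fe7a
m3: inner = H(86 36 36 36 36 76 69 33 68) = c3 15; tag = H(ec 5c 5c 5c 5c c3 15) = b97b
m4: inner = H(86 36 36 36 36 d3 a2 0f 93) = 27 4e; tag = H(ec 5c 5c 5c 5c 27 4e) = f2df ← matches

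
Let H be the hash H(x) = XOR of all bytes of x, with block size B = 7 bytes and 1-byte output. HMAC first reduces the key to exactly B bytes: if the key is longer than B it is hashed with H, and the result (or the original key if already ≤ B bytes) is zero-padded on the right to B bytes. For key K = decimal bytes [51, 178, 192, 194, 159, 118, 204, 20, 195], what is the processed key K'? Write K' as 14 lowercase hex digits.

|K| = 9 > B = 7, so first hash the key.
H(K): XOR 33⊕b2⊕c0⊕c2⊕9f⊕76⊕cc⊕14⊕c3 = 71.
Zero-pad H(K) = 71 to 7 bytes: K' = 71 00 00 00 00 00 00.

71000000000000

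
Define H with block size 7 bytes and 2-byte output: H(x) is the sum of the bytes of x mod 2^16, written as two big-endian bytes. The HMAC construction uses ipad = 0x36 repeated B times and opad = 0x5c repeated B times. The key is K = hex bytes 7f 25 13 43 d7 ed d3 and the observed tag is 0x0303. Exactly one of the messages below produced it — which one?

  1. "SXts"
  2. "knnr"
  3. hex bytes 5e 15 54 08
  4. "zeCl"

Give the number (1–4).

Key hex bytes 7f 25 13 43 d7 ed d3 is exactly B = 7 bytes: K' = 7f 25 13 43 d7 ed d3.
K' ⊕ ipad = 49 13 25 75 e1 db e5; K' ⊕ opad = 23 79 4f 1f 8b b1 8f.
m1: inner = H(49 13 25 75 e1 db e5 53 58 74 73) = 05 29; tag = H(23 79 4f 1f 8b b1 8f 05 29) = 0303 ← matches
m2: inner = H(49 13 25 75 e1 db e5 6b 6e 6e 72) = 05 50; tag = H(23 79 4f 1f 8b b1 8f 05 50) = 032a
m3: inner = H(49 13 25 75 e1 db e5 5e 15 54 08) = 04 66; tag = H(23 79 4f 1f 8b b1 8f 04 66) = 033f
m4: inner = H(49 13 25 75 e1 db e5 7a 65 43 6c) = 05 25; tag = H(23 79 4f 1f 8b b1 8f 05 25) = 02ff

1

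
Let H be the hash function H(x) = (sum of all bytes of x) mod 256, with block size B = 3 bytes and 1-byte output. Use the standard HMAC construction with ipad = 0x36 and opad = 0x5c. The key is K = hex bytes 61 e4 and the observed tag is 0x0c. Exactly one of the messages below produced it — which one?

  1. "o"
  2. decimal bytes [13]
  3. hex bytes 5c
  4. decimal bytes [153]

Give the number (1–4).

Key hex bytes 61 e4 is 2 bytes ≤ B = 3; zero-pad to 3 bytes: K' = 61 e4 00.
K' ⊕ ipad = 57 d2 36; K' ⊕ opad = 3d b8 5c.
m1: inner = H(57 d2 36 6f) = ce; tag = H(3d b8 5c ce) = 1f
m2: inner = H(57 d2 36 0d) = 6c; tag = H(3d b8 5c 6c) = bd
m3: inner = H(57 d2 36 5c) = bb; tag = H(3d b8 5c bb) = 0c ← matches
m4: inner = H(57 d2 36 99) = f8; tag = H(3d b8 5c f8) = 49

3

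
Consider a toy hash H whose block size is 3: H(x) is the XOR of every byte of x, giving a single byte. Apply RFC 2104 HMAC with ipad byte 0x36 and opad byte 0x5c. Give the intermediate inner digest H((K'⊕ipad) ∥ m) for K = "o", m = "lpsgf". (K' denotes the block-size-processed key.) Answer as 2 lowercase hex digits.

37

Key "o" = 6f is 1 byte ≤ B = 3; zero-pad to 3 bytes: K' = 6f 00 00.
K' ⊕ ipad = 59 36 36.
Inner input = 59 36 36 ∥ 6c 70 73 67 66.
Inner hash: XOR 59⊕36⊕36⊕6c⊕70⊕73⊕67⊕66 = 37.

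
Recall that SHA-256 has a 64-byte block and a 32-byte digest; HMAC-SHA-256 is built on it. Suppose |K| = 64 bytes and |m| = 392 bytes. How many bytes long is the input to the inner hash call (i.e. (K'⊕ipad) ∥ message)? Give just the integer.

Key is 64 ≤ 64 bytes, zero-padded: |K'| = 64.
Inner input = (K'⊕ipad) ∥ m → 64 + 392 = 456 bytes.

456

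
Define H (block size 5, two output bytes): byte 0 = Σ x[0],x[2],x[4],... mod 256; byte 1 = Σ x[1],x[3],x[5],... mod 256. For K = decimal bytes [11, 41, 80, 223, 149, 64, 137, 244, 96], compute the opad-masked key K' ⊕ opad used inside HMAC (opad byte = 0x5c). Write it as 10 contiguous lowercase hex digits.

Key decimal bytes [11, 41, 80, 223, 149, 64, 137, 244, 96] = 0b 29 50 df 95 40 89 f4 60 is 9 bytes > B = 5, so hash it first: H(key) = d9 3c, then zero-pad to 5 bytes: K' = d9 3c 00 00 00.
XOR each byte with 0x5c: d9⊕5c=85, 3c⊕5c=60, 00⊕5c=5c, 00⊕5c=5c, 00⊕5c=5c.

85605c5c5c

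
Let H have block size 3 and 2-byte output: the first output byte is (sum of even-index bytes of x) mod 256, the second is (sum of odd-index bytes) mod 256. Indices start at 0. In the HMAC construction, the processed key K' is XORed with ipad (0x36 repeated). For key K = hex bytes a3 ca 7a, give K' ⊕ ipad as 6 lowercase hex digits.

95fc4c

Key hex bytes a3 ca 7a is exactly B = 3 bytes: K' = a3 ca 7a.
XOR each byte with 0x36: a3⊕36=95, ca⊕36=fc, 7a⊕36=4c.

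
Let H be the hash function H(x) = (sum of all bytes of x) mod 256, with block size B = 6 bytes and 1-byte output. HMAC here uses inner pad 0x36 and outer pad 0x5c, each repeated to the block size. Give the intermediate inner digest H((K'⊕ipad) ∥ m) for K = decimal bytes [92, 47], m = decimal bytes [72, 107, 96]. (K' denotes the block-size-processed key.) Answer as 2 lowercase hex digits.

6e

Key decimal bytes [92, 47] = 5c 2f is 2 bytes ≤ B = 6; zero-pad to 6 bytes: K' = 5c 2f 00 00 00 00.
K' ⊕ ipad = 6a 19 36 36 36 36.
Inner input = 6a 19 36 36 36 36 ∥ 48 6b 60.
Inner hash: sum = 106+25+54+54+54+54+72+107+96 = 622; mod 256 = 110 → 6e.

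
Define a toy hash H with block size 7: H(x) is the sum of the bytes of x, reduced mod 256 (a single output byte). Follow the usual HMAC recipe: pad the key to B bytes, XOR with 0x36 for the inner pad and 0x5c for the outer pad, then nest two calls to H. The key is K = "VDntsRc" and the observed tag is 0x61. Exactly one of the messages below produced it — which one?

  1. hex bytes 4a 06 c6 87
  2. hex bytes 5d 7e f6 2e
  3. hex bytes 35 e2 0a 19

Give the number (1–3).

Key "VDntsRc" = 56 44 6e 74 73 52 63 is exactly B = 7 bytes: K' = 56 44 6e 74 73 52 63.
K' ⊕ ipad = 60 72 58 42 45 64 55; K' ⊕ opad = 0a 18 32 28 2f 0e 3f.
m1: inner = H(60 72 58 42 45 64 55 4a 06 c6 87) = 07; tag = H(0a 18 32 28 2f 0e 3f 07) = ff
m2: inner = H(60 72 58 42 45 64 55 5d 7e f6 2e) = 69; tag = H(0a 18 32 28 2f 0e 3f 69) = 61 ← matches
m3: inner = H(60 72 58 42 45 64 55 35 e2 0a 19) = a4; tag = H(0a 18 32 28 2f 0e 3f a4) = 9c

2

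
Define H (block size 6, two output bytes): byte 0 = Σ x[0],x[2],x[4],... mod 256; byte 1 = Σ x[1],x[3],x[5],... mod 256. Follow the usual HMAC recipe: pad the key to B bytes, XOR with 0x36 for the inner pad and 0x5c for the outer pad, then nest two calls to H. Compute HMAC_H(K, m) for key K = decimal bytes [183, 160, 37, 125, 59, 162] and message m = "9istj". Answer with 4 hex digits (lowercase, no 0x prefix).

826d

Key decimal bytes [183, 160, 37, 125, 59, 162] = b7 a0 25 7d 3b a2 is exactly B = 6 bytes: K' = b7 a0 25 7d 3b a2.
K' ⊕ ipad = 81 96 13 4b 0d 94.  K' ⊕ opad = eb fc 79 21 67 fe.
Inner input = (K'⊕ipad) ∥ m = 81 96 13 4b 0d 94 ∥ 39 69 73 74 6a.
Inner hash: even-index sum = 439 mod 256 = 183; odd-index sum = 594 mod 256 = 82 → b7 52.
Outer input = (K'⊕opad) ∥ inner = eb fc 79 21 67 fe ∥ b7 52.
Outer hash (tag): even-index sum = 642 mod 256 = 130; odd-index sum = 621 mod 256 = 109 → 82 6d.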